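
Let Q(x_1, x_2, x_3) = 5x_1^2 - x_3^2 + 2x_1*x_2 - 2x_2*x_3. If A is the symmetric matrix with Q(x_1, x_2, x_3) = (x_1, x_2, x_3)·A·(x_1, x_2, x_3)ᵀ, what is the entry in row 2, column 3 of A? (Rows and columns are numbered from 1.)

-1

The coefficient of x_2·x_3 in Q is -2. For a symmetric A this equals A[2,3] + A[3,2] = 2·A[2,3].
So A[2,3] = -2/2 = -1.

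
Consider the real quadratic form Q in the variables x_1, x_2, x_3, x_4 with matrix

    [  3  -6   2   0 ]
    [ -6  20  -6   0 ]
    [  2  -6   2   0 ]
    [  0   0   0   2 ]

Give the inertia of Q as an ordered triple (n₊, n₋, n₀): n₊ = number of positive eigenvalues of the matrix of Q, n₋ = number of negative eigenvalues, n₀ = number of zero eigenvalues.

(4, 0, 0)

Congruent diagonalization of A (simultaneous row and column reduction) yields pivots 3, 8, 1/6, 2.
Counting signs: 4 positive.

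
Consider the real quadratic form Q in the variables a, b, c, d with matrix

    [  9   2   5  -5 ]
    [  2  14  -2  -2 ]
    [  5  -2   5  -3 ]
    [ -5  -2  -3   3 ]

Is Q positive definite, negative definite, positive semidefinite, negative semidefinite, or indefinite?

Leading principal minors: Δ_1 = 9, Δ_2 = 122, Δ_3 = 184, Δ_4 = 8.
All leading principal minors are positive, so by Sylvester's criterion Q is positive definite.

positive definite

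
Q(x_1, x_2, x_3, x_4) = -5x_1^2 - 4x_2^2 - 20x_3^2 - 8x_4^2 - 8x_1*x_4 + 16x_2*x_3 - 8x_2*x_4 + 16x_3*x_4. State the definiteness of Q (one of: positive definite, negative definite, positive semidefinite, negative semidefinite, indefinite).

The symmetric matrix of Q is A = [[-5, 0, 0, -4], [0, -4, 8, -4], [0, 8, -20, 8], [-4, -4, 8, -8]].
Leading principal minors: Δ_1 = -5, Δ_2 = 20, Δ_3 = -80, Δ_4 = 64.
The signs alternate starting with Δ_1 < 0, so by Sylvester's criterion Q is negative definite.

negative definite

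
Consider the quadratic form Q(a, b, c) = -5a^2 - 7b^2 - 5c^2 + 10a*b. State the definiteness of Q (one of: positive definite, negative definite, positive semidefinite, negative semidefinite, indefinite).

The symmetric matrix of Q is A = [[-5, 5, 0], [5, -7, 0], [0, 0, -5]].
Leading principal minors: Δ_1 = -5, Δ_2 = 10, Δ_3 = -50.
The signs alternate starting with Δ_1 < 0, so by Sylvester's criterion Q is negative definite.

negative definite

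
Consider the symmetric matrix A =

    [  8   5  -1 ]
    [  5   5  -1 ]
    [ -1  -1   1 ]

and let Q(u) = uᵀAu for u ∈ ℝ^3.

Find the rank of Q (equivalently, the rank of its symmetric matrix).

3

Applying the same elementary operations to the rows and columns of A produces a congruent diagonal matrix with entries 8, 15/8, 4/5.
That gives 3 positive pivots.
The rank is the number of nonzero pivots: 3.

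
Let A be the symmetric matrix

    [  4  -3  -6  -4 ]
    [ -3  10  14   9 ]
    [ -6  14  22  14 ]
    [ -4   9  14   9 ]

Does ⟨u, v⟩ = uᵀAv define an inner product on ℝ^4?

Leading principal minors: Δ_1 = 4, Δ_2 = 31, Δ_3 = 42, Δ_4 = 2.
All leading principal minors are positive, so by Sylvester's criterion Q is positive definite.
⟨·,·⟩ is an inner product exactly when A is positive definite.

yes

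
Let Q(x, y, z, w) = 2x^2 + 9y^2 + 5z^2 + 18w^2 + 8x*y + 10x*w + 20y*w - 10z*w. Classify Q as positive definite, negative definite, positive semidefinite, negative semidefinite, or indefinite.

positive definite

The associated matrix is A = [[2, 4, 0, 5], [4, 9, 0, 10], [0, 0, 5, -5], [5, 10, -5, 18]].
Row-reducing A symmetrically gives the diagonal entries 2, 1, 5, 1/2.
Counting signs: 4 positive.
Hence Q is positive definite.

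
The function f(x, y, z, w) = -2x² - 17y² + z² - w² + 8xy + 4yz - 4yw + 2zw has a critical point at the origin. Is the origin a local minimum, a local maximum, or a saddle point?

saddle point

The Hessian at the origin is H = [[-4, 8, 0, 0], [8, -34, 4, -4], [0, 4, 2, 2], [0, -4, 2, -2]].
Symmetric row and column elimination reduces H to a congruent diagonal form with pivots -4, -18, 26/9, -20/13.
That gives 1 positive, 3 negative pivots.
H is indefinite, so the origin is a saddle point.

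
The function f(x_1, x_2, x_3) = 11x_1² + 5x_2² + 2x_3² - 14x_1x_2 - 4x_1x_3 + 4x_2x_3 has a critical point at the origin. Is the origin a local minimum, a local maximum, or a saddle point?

local minimum

The Hessian at the origin is H = [[22, -14, -4], [-14, 10, 4], [-4, 4, 4]].
Congruent diagonalization of H (simultaneous row and column reduction) yields pivots 22, 12/11, 4/3.
Counting signs: 3 positive.
H is positive definite, so the origin is a strict local minimum.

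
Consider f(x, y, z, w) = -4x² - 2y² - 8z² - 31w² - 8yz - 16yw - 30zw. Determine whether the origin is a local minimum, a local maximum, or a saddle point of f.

saddle point

The Hessian at the origin is H = [[-8, 0, 0, 0], [0, -4, -8, -16], [0, -8, -16, -30], [0, -16, -30, -62]].
H is indefinite, so the origin is a saddle point.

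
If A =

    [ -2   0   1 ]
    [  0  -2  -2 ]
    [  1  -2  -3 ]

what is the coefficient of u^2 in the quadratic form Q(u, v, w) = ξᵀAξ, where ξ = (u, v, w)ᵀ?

The coefficient of u^2 is the diagonal entry A[1,1] = -2.

-2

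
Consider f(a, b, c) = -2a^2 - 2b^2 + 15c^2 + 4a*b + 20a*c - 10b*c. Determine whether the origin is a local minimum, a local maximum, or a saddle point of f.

The Hessian at the origin is H = [[-4, 4, 20], [4, -4, -10], [20, -10, 30]].
H is indefinite, so the origin is a saddle point.

saddle point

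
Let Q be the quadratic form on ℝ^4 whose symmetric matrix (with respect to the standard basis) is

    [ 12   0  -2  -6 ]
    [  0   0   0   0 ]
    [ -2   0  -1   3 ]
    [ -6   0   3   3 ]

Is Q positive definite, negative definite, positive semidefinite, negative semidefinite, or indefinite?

Row-reducing A symmetrically gives the diagonal entries 12, 0, -4/3, 3.
So there are 2 positive, 1 negative, 1 zero pivots.
Hence Q is indefinite.

indefinite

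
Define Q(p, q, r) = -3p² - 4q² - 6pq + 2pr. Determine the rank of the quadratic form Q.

Write A = [[-3, -3, 1], [-3, -4, 0], [1, 0, 0]].
Row-reducing A symmetrically gives the diagonal entries -3, -1, 4/3.
Counting signs: 1 positive, 2 negative.
The rank is the number of nonzero pivots: 3.

3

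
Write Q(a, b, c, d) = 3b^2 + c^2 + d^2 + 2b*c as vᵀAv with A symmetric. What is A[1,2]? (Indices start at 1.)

0

The coefficient of a·b in Q is 0. For a symmetric A this equals A[1,2] + A[2,1] = 2·A[1,2].
So A[1,2] = 0/2 = 0.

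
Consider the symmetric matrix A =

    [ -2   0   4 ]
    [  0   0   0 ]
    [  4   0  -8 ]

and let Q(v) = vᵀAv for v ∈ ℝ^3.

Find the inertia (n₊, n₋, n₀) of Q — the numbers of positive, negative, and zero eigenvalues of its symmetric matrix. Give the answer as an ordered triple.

(0, 1, 2)

Row-reducing A symmetrically gives the diagonal entries -2, 0, 0.
So there are 1 negative, 2 zero pivots.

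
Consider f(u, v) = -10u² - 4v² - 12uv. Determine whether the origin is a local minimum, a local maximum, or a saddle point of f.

The Hessian at the origin is H = [[-20, -12], [-12, -8]].
det H = -20·-8 − (-12)² = 16 > 0 and H[1,1] = -20 < 0, so H is negative definite.
Therefore the origin is a local maximum.

local maximum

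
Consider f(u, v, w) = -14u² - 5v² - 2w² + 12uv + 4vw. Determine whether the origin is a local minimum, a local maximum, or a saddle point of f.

The Hessian at the origin is H = [[-28, 12, 0], [12, -10, 4], [0, 4, -4]].
Row-reducing H symmetrically gives the diagonal entries -28, -34/7, -12/17.
That gives 3 negative pivots.
H is negative definite, so the origin is a strict local maximum.

local maximum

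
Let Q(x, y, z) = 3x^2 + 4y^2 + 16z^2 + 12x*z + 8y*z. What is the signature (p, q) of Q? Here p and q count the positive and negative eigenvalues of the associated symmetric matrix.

(2, 0)

Write A = [[3, 0, 6], [0, 4, 4], [6, 4, 16]].
Congruent diagonalization of A (simultaneous row and column reduction) yields pivots 3, 4, 0.
Counting signs: 2 positive, 1 zero.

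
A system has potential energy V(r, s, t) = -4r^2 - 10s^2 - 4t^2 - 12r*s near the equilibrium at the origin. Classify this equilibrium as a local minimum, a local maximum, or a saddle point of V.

The Hessian at the origin is H = [[-8, -12, 0], [-12, -20, 0], [0, 0, -8]].
Congruent diagonalization of H (simultaneous row and column reduction) yields pivots -8, -2, -8.
Counting signs: 3 negative.
H is negative definite, so the origin is a strict local maximum.

local maximum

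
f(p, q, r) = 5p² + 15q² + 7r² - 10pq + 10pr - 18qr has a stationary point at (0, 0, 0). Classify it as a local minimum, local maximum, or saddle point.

local minimum

The Hessian at the origin is H = [[10, -10, 10], [-10, 30, -18], [10, -18, 14]].
Applying the same elementary operations to the rows and columns of H produces a congruent diagonal matrix with entries 10, 20, 4/5.
That gives 3 positive pivots.
H is positive definite, so the origin is a strict local minimum.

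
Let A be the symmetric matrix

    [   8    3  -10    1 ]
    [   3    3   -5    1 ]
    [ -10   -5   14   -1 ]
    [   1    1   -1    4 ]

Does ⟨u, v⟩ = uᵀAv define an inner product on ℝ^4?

Symmetric row and column elimination reduces A to a congruent diagonal form with pivots 8, 15/8, 2/3, 3.
So there are 4 positive pivots.
Hence Q is positive definite.
⟨·,·⟩ is an inner product exactly when A is positive definite.

yes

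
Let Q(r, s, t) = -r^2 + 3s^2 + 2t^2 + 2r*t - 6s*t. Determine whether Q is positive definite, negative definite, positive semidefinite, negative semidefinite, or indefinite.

indefinite

Write A = [[-1, 0, 1], [0, 3, -3], [1, -3, 2]].
Applying the same elementary operations to the rows and columns of A produces a congruent diagonal matrix with entries -1, 3, 0.
Counting signs: 1 positive, 1 negative, 1 zero.
Hence Q is indefinite.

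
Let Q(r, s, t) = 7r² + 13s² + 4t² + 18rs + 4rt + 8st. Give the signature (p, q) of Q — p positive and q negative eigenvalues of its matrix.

The associated matrix is A = [[7, 9, 2], [9, 13, 4], [2, 4, 4]].
Symmetric row and column elimination reduces A to a congruent diagonal form with pivots 7, 10/7, 2.
That gives 3 positive pivots.

(3, 0)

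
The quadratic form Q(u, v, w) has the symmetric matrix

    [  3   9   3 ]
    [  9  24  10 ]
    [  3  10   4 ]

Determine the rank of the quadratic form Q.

3

An LDLᵀ factorisation of A has diagonal entries 3, -3, 4/3.
Counting signs: 2 positive, 1 negative.
The rank is the number of nonzero pivots: 3.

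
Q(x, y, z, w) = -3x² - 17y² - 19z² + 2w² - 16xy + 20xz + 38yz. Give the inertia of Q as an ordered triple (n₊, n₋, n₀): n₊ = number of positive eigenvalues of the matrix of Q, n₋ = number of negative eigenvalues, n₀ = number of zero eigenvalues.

The associated matrix is A = [[-3, -8, 10, 0], [-8, -17, 19, 0], [10, 19, -19, 0], [0, 0, 0, 2]].
An LDLᵀ factorisation of A has diagonal entries -3, 13/3, 10/13, 2.
Counting signs: 3 positive, 1 negative.

(3, 1, 0)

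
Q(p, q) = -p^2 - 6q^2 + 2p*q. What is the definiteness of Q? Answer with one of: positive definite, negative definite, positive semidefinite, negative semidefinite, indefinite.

The symmetric matrix of Q is A = [[-1, 1], [1, -6]].
Leading principal minors: Δ_1 = -1, Δ_2 = 5.
The signs alternate starting with Δ_1 < 0, so by Sylvester's criterion Q is negative definite.

negative definite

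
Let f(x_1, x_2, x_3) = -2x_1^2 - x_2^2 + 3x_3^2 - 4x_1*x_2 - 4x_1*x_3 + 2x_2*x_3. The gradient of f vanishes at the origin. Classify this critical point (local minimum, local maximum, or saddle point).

The Hessian at the origin is H = [[-4, -4, -4], [-4, -2, 2], [-4, 2, 6]].
Row-reducing H symmetrically gives the diagonal entries -4, 2, -8.
Counting signs: 1 positive, 2 negative.
H is indefinite, so the origin is a saddle point.

saddle point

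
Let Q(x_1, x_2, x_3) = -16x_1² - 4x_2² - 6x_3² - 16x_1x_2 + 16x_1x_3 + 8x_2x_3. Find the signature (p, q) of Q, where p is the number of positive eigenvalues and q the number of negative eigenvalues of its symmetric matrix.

Write A = [[-16, -8, 8], [-8, -4, 4], [8, 4, -6]].
Symmetric row and column elimination reduces A to a congruent diagonal form with pivots -16, 0, -2.
Counting signs: 2 negative, 1 zero.

(0, 2)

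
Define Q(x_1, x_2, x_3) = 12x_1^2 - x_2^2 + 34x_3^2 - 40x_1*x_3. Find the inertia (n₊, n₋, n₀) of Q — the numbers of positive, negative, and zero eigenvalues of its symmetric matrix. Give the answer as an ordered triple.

(2, 1, 0)

Write A = [[12, 0, -20], [0, -1, 0], [-20, 0, 34]].
Applying the same elementary operations to the rows and columns of A produces a congruent diagonal matrix with entries 12, -1, 2/3.
Counting signs: 2 positive, 1 negative.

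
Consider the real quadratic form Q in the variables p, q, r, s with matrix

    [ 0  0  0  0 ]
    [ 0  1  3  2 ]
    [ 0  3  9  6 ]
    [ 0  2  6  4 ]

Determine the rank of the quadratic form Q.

Symmetric row and column elimination reduces A to a congruent diagonal form with pivots 0, 1, 0, 0.
Counting signs: 1 positive, 3 zero.
The rank is the number of nonzero pivots: 1.

1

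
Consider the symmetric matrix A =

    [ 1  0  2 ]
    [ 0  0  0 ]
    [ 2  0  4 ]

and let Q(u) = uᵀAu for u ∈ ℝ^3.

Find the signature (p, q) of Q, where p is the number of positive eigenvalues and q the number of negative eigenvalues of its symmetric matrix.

Congruent diagonalization of A (simultaneous row and column reduction) yields pivots 1, 0, 0.
Counting signs: 1 positive, 2 zero.

(1, 0)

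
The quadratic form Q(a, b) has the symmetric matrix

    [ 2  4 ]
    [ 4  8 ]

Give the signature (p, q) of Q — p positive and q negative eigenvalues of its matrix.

Symmetric row and column elimination reduces A to a congruent diagonal form with pivots 2, 0.
So there are 1 positive, 1 zero pivots.

(1, 0)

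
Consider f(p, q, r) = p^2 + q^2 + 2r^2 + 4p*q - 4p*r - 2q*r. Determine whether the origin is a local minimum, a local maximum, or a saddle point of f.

saddle point

The Hessian at the origin is H = [[2, 4, -4], [4, 2, -2], [-4, -2, 4]].
Applying the same elementary operations to the rows and columns of H produces a congruent diagonal matrix with entries 2, -6, 2.
Counting signs: 2 positive, 1 negative.
H is indefinite, so the origin is a saddle point.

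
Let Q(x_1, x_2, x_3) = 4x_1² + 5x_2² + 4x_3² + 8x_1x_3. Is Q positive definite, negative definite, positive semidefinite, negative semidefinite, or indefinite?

Write A = [[4, 0, 4], [0, 5, 0], [4, 0, 4]].
Row-reducing A symmetrically gives the diagonal entries 4, 5, 0.
So there are 2 positive, 1 zero pivots.
Hence Q is positive semidefinite.

positive semidefinite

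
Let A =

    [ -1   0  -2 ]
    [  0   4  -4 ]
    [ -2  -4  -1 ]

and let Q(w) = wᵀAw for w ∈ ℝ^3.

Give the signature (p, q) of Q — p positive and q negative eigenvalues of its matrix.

An LDLᵀ factorisation of A has diagonal entries -1, 4, -1.
Counting signs: 1 positive, 2 negative.

(1, 2)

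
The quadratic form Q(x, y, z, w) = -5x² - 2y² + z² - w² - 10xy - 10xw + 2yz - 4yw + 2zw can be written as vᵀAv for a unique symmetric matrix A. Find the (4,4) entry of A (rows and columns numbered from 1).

-1

The coefficient of w² in Q is -1, and that is exactly A[4,4].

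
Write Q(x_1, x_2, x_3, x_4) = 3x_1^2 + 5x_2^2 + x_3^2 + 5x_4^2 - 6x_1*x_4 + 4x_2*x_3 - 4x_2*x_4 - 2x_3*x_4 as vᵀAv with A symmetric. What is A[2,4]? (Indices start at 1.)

The coefficient of x_2·x_4 in Q is -4. For a symmetric A this equals A[2,4] + A[4,2] = 2·A[2,4].
So A[2,4] = -4/2 = -2.

-2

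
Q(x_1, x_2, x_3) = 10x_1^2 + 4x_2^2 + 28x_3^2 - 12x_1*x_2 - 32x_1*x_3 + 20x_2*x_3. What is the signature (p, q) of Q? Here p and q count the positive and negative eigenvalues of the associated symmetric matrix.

Write A = [[10, -6, -16], [-6, 4, 10], [-16, 10, 28]].
Congruent diagonalization of A (simultaneous row and column reduction) yields pivots 10, 2/5, 2.
Counting signs: 3 positive.

(3, 0)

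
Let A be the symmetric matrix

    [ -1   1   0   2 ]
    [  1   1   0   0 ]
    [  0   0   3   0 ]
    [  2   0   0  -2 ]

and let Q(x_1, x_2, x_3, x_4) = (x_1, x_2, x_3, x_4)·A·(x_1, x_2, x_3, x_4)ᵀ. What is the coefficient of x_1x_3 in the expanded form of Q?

0

The coefficient of x_1x_3 is A[1,3] + A[3,1] = 2·0 = 0.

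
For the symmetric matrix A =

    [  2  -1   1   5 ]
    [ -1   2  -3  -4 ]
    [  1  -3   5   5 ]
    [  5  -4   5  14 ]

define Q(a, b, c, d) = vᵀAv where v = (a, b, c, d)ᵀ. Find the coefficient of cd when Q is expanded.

10

The coefficient of cd is A[3,4] + A[4,3] = 2·5 = 10.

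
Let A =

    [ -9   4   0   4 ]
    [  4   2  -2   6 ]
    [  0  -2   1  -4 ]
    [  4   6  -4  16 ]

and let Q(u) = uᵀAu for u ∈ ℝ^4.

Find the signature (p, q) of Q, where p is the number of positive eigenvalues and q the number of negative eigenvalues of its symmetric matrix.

(2, 2)

An LDLᵀ factorisation of A has diagonal entries -9, 34/9, -1/17, 2.
Counting signs: 2 positive, 2 negative.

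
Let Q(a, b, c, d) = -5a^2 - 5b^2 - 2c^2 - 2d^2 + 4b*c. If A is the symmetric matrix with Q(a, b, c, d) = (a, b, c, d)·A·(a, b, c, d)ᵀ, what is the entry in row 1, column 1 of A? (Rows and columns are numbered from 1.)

-5

The coefficient of a^2 in Q is -5, and that is exactly A[1,1].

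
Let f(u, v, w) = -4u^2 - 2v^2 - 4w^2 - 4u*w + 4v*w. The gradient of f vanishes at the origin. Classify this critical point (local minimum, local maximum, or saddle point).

The Hessian at the origin is H = [[-8, 0, -4], [0, -4, 4], [-4, 4, -8]].
Applying the same elementary operations to the rows and columns of H produces a congruent diagonal matrix with entries -8, -4, -2.
That gives 3 negative pivots.
H is negative definite, so the origin is a strict local maximum.

local maximum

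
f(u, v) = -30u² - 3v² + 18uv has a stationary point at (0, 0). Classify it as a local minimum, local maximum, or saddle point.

local maximum

The Hessian at the origin is H = [[-60, 18], [18, -6]].
det H = -60·-6 − (18)² = 36 > 0 and H[1,1] = -60 < 0, so H is negative definite.
Therefore the origin is a local maximum.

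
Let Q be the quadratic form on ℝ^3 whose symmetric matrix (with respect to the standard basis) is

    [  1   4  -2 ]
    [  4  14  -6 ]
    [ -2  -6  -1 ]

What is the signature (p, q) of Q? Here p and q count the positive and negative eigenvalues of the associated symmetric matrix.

Row-reducing A symmetrically gives the diagonal entries 1, -2, -3.
So there are 1 positive, 2 negative pivots.

(1, 2)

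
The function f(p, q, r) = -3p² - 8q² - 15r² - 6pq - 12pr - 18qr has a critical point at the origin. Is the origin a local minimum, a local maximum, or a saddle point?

The Hessian at the origin is H = [[-6, -6, -12], [-6, -16, -18], [-12, -18, -30]].
Applying the same elementary operations to the rows and columns of H produces a congruent diagonal matrix with entries -6, -10, -12/5.
So there are 3 negative pivots.
H is negative definite, so the origin is a strict local maximum.

local maximum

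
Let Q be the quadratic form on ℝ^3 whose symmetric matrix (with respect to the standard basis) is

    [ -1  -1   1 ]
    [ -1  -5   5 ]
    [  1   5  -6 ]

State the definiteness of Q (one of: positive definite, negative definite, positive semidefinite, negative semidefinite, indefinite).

negative definite

Leading principal minors: Δ_1 = -1, Δ_2 = 4, Δ_3 = -4.
The signs alternate starting with Δ_1 < 0, so by Sylvester's criterion Q is negative definite.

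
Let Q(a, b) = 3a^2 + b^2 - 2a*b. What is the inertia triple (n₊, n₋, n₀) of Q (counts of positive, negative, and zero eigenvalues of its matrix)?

Write A = [[3, -1], [-1, 1]].
Congruent diagonalization of A (simultaneous row and column reduction) yields pivots 3, 2/3.
Counting signs: 2 positive.

(2, 0, 0)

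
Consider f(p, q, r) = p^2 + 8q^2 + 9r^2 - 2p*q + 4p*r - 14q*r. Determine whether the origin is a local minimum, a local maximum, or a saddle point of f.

local minimum

The Hessian at the origin is H = [[2, -2, 4], [-2, 16, -14], [4, -14, 18]].
An LDLᵀ factorisation of H has diagonal entries 2, 14, 20/7.
So there are 3 positive pivots.
H is positive definite, so the origin is a strict local minimum.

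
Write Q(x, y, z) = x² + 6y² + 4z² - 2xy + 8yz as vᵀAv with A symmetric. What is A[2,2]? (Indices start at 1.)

6

The coefficient of y² in Q is 6, and that is exactly A[2,2].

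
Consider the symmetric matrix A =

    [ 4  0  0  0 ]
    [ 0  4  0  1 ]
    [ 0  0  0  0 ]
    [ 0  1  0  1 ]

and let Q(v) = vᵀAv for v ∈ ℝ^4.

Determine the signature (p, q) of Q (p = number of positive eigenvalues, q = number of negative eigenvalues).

(3, 0)

Congruent diagonalization of A (simultaneous row and column reduction) yields pivots 4, 4, 0, 3/4.
That gives 3 positive, 1 zero pivots.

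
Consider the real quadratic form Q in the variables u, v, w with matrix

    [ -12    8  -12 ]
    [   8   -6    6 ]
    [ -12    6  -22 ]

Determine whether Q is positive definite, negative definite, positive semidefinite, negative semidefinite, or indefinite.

negative definite

Leading principal minors: Δ_1 = -12, Δ_2 = 8, Δ_3 = -32.
The signs alternate starting with Δ_1 < 0, so by Sylvester's criterion Q is negative definite.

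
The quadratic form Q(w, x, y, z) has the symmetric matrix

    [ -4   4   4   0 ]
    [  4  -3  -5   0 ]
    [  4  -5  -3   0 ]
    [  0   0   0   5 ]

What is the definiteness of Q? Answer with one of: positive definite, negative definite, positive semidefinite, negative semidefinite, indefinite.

Symmetric row and column elimination reduces A to a congruent diagonal form with pivots -4, 1, 0, 5.
So there are 2 positive, 1 negative, 1 zero pivots.
Hence Q is indefinite.

indefinite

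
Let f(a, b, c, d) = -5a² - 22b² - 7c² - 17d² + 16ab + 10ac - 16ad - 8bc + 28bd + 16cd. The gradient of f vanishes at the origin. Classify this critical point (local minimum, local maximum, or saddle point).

The Hessian at the origin is H = [[-10, 16, 10, -16], [16, -44, -8, 28], [10, -8, -14, 16], [-16, 28, 16, -34]].
Congruent diagonalization of H (simultaneous row and column reduction) yields pivots -10, -92/5, -12/23, -6.
That gives 4 negative pivots.
H is negative definite, so the origin is a strict local maximum.

local maximum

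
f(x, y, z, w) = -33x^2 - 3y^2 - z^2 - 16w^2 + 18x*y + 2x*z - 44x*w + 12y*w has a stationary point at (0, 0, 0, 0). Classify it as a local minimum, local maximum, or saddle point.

local maximum

The Hessian at the origin is H = [[-66, 18, 2, -44], [18, -6, 0, 12], [2, 0, -2, 0], [-44, 12, 0, -32]].
An LDLᵀ factorisation of H has diagonal entries -66, -12/11, -5/3, -8/5.
Counting signs: 4 negative.
H is negative definite, so the origin is a strict local maximum.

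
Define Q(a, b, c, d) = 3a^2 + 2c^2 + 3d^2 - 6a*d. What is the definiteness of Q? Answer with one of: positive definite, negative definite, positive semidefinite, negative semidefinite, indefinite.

The symmetric matrix is A = [[3, 0, 0, -3], [0, 0, 0, 0], [0, 0, 2, 0], [-3, 0, 0, 3]].
Symmetric row and column elimination reduces A to a congruent diagonal form with pivots 3, 0, 2, 0.
So there are 2 positive, 2 zero pivots.
Hence Q is positive semidefinite.

positive semidefinite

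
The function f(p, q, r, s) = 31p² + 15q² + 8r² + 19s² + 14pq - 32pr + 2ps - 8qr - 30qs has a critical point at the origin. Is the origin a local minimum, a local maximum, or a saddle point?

The Hessian at the origin is H = [[62, 14, -32, 2], [14, 30, -8, -30], [-32, -8, 16, 0], [2, -30, 0, 38]].
Congruent diagonalization of H (simultaneous row and column reduction) yields pivots 62, 832/31, -7/13, 24/7.
So there are 3 positive, 1 negative pivots.
H is indefinite, so the origin is a saddle point.

saddle point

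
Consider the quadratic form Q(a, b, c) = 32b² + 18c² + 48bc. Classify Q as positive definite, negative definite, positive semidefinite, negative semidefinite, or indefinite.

The symmetric matrix is A = [[0, 0, 0], [0, 32, 24], [0, 24, 18]].
Symmetric row and column elimination reduces A to a congruent diagonal form with pivots 0, 32, 0.
Counting signs: 1 positive, 2 zero.
Hence Q is positive semidefinite.

positive semidefinite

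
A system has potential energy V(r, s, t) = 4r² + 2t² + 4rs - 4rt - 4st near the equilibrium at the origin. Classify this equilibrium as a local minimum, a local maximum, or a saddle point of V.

saddle point

The Hessian at the origin is H = [[8, 4, -4], [4, 0, -4], [-4, -4, 4]].
Row-reducing H symmetrically gives the diagonal entries 8, -2, 4.
Counting signs: 2 positive, 1 negative.
H is indefinite, so the origin is a saddle point.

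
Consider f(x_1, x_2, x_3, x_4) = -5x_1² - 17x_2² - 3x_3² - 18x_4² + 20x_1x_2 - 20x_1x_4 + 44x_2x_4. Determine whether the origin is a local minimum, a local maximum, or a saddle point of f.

The Hessian at the origin is H = [[-10, 20, 0, -20], [20, -34, 0, 44], [0, 0, -6, 0], [-20, 44, 0, -36]].
Symmetric row and column elimination reduces H to a congruent diagonal form with pivots -10, 6, -6, 4/3.
So there are 2 positive, 2 negative pivots.
H is indefinite, so the origin is a saddle point.

saddle point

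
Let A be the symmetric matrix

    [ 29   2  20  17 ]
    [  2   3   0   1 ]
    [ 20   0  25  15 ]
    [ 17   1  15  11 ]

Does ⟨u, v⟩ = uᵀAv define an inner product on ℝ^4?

yes

Applying the same elementary operations to the rows and columns of A produces a congruent diagonal matrix with entries 29, 83/29, 875/83, 2/35.
Counting signs: 4 positive.
Hence Q is positive definite.
⟨·,·⟩ is an inner product exactly when A is positive definite.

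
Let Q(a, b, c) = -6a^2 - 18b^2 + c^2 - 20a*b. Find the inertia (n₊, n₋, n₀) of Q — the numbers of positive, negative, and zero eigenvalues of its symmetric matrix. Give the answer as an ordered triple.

(1, 2, 0)

Write A = [[-6, -10, 0], [-10, -18, 0], [0, 0, 1]].
Symmetric row and column elimination reduces A to a congruent diagonal form with pivots -6, -4/3, 1.
Counting signs: 1 positive, 2 negative.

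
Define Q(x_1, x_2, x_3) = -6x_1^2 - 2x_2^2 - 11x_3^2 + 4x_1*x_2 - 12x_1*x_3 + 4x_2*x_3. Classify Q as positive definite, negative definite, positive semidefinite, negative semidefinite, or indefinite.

The symmetric matrix of Q is A = [[-6, 2, -6], [2, -2, 2], [-6, 2, -11]].
Leading principal minors: Δ_1 = -6, Δ_2 = 8, Δ_3 = -40.
The signs alternate starting with Δ_1 < 0, so by Sylvester's criterion Q is negative definite.

negative definite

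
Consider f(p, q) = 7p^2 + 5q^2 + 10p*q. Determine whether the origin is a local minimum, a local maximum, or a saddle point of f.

The Hessian at the origin is H = [[14, 10], [10, 10]].
det H = 14·10 − (10)² = 40 > 0 and H[1,1] = 14 > 0, so H is positive definite.
Therefore the origin is a local minimum.

local minimum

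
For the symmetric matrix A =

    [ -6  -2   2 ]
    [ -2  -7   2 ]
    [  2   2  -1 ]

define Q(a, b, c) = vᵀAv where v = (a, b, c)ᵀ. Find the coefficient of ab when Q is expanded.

The coefficient of ab is A[1,2] + A[2,1] = 2·(-2) = -4.

-4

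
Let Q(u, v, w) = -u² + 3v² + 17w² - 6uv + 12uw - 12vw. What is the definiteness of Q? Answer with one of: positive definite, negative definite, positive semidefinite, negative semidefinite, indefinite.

The symmetric matrix is A = [[-1, -3, 6], [-3, 3, -6], [6, -6, 17]].
An LDLᵀ factorisation of A has diagonal entries -1, 12, 5.
So there are 2 positive, 1 negative pivots.
Hence Q is indefinite.

indefinite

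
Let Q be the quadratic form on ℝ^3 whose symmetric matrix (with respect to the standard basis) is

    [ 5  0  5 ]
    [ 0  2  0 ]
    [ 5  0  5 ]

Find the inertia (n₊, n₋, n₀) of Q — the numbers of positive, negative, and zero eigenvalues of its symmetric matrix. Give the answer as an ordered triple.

Applying the same elementary operations to the rows and columns of A produces a congruent diagonal matrix with entries 5, 2, 0.
That gives 2 positive, 1 zero pivots.

(2, 0, 1)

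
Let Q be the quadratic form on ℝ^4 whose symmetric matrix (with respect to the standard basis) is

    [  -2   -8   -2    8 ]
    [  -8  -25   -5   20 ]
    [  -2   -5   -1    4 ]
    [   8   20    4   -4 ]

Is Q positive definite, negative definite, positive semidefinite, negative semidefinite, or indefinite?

Symmetric row and column elimination reduces A to a congruent diagonal form with pivots -2, 7, -2/7, 12.
So there are 2 positive, 2 negative pivots.
Hence Q is indefinite.

indefinite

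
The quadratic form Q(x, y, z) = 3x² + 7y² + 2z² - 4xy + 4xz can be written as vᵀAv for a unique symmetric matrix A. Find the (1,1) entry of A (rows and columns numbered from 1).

3

The coefficient of x² in Q is 3, and that is exactly A[1,1].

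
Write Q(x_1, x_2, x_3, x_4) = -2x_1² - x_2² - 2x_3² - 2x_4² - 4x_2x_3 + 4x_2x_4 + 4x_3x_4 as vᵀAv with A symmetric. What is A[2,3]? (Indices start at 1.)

-2

The coefficient of x_2·x_3 in Q is -4. For a symmetric A this equals A[2,3] + A[3,2] = 2·A[2,3].
So A[2,3] = -4/2 = -2.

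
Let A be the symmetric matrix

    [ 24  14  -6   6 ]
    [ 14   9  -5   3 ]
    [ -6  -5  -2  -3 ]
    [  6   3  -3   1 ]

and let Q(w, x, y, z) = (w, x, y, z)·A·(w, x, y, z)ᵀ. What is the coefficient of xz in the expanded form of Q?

The coefficient of xz is A[2,4] + A[4,2] = 2·3 = 6.

6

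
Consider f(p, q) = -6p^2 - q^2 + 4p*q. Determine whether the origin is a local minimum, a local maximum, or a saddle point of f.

local maximum

The Hessian at the origin is H = [[-12, 4], [4, -2]].
det H = -12·-2 − (4)² = 8 > 0 and H[1,1] = -12 < 0, so H is negative definite.
Therefore the origin is a local maximum.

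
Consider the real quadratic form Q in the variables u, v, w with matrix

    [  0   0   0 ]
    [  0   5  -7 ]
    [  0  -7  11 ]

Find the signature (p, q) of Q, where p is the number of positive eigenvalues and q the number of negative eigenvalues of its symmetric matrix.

Applying the same elementary operations to the rows and columns of A produces a congruent diagonal matrix with entries 0, 5, 6/5.
That gives 2 positive, 1 zero pivots.

(2, 0)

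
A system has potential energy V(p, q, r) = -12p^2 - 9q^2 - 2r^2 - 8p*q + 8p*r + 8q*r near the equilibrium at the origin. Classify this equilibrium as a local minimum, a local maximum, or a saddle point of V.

saddle point

The Hessian at the origin is H = [[-24, -8, 8], [-8, -18, 8], [8, 8, -4]].
Congruent diagonalization of H (simultaneous row and column reduction) yields pivots -24, -46/3, 12/23.
So there are 1 positive, 2 negative pivots.
H is indefinite, so the origin is a saddle point.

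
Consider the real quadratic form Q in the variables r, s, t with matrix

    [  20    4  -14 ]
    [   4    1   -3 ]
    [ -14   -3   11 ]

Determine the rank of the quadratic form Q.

3

Applying the same elementary operations to the rows and columns of A produces a congruent diagonal matrix with entries 20, 1/5, 1.
That gives 3 positive pivots.
The rank is the number of nonzero pivots: 3.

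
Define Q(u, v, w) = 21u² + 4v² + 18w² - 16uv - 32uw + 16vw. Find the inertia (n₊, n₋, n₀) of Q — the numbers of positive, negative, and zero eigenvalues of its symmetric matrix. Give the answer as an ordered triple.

Write A = [[21, -8, -16], [-8, 4, 8], [-16, 8, 18]].
Applying the same elementary operations to the rows and columns of A produces a congruent diagonal matrix with entries 21, 20/21, 2.
So there are 3 positive pivots.

(3, 0, 0)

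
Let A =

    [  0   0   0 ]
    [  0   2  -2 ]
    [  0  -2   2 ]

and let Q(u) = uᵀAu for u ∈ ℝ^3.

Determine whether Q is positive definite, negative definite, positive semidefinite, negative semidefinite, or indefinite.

positive semidefinite

Row-reducing A symmetrically gives the diagonal entries 0, 2, 0.
Counting signs: 1 positive, 2 zero.
Hence Q is positive semidefinite.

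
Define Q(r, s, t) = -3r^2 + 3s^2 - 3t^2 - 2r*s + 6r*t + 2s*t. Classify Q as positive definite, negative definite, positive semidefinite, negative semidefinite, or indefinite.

indefinite

Write A = [[-3, -1, 3], [-1, 3, 1], [3, 1, -3]].
Symmetric row and column elimination reduces A to a congruent diagonal form with pivots -3, 10/3, 0.
That gives 1 positive, 1 negative, 1 zero pivots.
Hence Q is indefinite.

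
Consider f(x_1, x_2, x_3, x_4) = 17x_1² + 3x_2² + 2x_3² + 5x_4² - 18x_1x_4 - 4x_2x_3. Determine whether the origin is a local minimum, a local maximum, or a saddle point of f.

The Hessian at the origin is H = [[34, 0, 0, -18], [0, 6, -4, 0], [0, -4, 4, 0], [-18, 0, 0, 10]].
Applying the same elementary operations to the rows and columns of H produces a congruent diagonal matrix with entries 34, 6, 4/3, 8/17.
Counting signs: 4 positive.
H is positive definite, so the origin is a strict local minimum.

local minimum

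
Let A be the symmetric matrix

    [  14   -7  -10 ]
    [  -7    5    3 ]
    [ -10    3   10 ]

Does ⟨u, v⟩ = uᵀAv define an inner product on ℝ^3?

yes

An LDLᵀ factorisation of A has diagonal entries 14, 3/2, 4/21.
That gives 3 positive pivots.
Hence Q is positive definite.
⟨·,·⟩ is an inner product exactly when A is positive definite.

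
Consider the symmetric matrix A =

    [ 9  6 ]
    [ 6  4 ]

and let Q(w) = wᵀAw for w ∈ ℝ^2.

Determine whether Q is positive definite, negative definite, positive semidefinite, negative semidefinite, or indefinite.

For the 2×2 matrix [[9, 6], [6, 4]]: det = 9·4 − (6)² = 0, trace = 13.
det = 0 so one eigenvalue is zero; the form is semidefinite with the sign of the trace.

positive semidefinite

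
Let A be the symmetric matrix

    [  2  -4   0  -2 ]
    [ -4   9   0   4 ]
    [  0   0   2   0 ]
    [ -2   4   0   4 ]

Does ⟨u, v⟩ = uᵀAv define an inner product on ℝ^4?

Leading principal minors: Δ_1 = 2, Δ_2 = 2, Δ_3 = 4, Δ_4 = 8.
All leading principal minors are positive, so by Sylvester's criterion Q is positive definite.
⟨·,·⟩ is an inner product exactly when A is positive definite.

yes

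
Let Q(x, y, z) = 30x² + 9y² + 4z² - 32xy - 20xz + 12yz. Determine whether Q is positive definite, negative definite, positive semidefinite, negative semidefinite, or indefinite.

indefinite

The symmetric matrix is A = [[30, -16, -10], [-16, 9, 6], [-10, 6, 4]].
Applying the same elementary operations to the rows and columns of A produces a congruent diagonal matrix with entries 30, 7/15, -2/7.
That gives 2 positive, 1 negative pivots.
Hence Q is indefinite.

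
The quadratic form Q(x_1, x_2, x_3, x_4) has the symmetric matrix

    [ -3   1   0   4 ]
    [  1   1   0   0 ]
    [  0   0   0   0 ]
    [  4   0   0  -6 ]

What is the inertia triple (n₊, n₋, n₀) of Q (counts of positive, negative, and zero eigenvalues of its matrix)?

(1, 2, 1)

Symmetric row and column elimination reduces A to a congruent diagonal form with pivots -3, 4/3, 0, -2.
So there are 1 positive, 2 negative, 1 zero pivots.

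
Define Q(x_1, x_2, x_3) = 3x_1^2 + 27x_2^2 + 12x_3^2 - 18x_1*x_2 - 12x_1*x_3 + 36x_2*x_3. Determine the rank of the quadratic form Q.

1

The associated matrix is A = [[3, -9, -6], [-9, 27, 18], [-6, 18, 12]].
Congruent diagonalization of A (simultaneous row and column reduction) yields pivots 3, 0, 0.
That gives 1 positive, 2 zero pivots.
The rank is the number of nonzero pivots: 1.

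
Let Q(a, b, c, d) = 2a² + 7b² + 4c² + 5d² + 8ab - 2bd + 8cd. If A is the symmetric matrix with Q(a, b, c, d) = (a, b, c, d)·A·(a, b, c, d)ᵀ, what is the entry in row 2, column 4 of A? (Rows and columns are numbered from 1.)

The coefficient of b·d in Q is -2. For a symmetric A this equals A[2,4] + A[4,2] = 2·A[2,4].
So A[2,4] = -2/2 = -1.

-1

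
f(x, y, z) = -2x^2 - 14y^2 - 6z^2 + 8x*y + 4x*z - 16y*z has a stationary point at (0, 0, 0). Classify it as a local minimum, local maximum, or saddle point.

The Hessian at the origin is H = [[-4, 8, 4], [8, -28, -16], [4, -16, -12]].
Row-reducing H symmetrically gives the diagonal entries -4, -12, -8/3.
So there are 3 negative pivots.
H is negative definite, so the origin is a strict local maximum.

local maximum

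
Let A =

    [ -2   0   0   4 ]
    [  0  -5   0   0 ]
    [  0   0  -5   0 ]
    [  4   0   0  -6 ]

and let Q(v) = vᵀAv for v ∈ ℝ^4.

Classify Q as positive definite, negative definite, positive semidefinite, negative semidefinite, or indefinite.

Row-reducing A symmetrically gives the diagonal entries -2, -5, -5, 2.
Counting signs: 1 positive, 3 negative.
Hence Q is indefinite.

indefinite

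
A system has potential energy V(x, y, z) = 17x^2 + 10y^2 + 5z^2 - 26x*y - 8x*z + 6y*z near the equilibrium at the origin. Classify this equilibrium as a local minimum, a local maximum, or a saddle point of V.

local minimum

The Hessian at the origin is H = [[34, -26, -8], [-26, 20, 6], [-8, 6, 10]].
An LDLᵀ factorisation of H has diagonal entries 34, 2/17, 8.
That gives 3 positive pivots.
H is positive definite, so the origin is a strict local minimum.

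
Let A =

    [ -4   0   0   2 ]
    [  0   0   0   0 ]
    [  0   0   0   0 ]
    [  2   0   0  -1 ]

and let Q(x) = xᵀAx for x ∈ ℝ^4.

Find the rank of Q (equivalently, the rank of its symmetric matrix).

1

Congruent diagonalization of A (simultaneous row and column reduction) yields pivots -4, 0, 0, 0.
Counting signs: 1 negative, 3 zero.
The rank is the number of nonzero pivots: 1.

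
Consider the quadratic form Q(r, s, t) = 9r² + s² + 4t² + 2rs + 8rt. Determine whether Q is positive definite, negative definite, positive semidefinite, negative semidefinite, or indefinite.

positive definite

The associated matrix is A = [[9, 1, 4], [1, 1, 0], [4, 0, 4]].
An LDLᵀ factorisation of A has diagonal entries 9, 8/9, 2.
That gives 3 positive pivots.
Hence Q is positive definite.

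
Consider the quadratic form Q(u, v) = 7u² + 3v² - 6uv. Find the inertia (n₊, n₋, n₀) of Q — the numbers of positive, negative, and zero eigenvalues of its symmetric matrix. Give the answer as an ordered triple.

The symmetric matrix is A = [[7, -3], [-3, 3]].
Applying the same elementary operations to the rows and columns of A produces a congruent diagonal matrix with entries 7, 12/7.
So there are 2 positive pivots.

(2, 0, 0)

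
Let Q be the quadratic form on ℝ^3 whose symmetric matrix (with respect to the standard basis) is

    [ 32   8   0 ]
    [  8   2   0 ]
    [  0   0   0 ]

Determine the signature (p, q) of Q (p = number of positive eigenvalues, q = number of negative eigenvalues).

Symmetric row and column elimination reduces A to a congruent diagonal form with pivots 32, 0, 0.
So there are 1 positive, 2 zero pivots.

(1, 0)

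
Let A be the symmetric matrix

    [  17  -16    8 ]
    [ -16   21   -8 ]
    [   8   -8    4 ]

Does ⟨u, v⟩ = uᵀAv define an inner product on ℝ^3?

yes

Leading principal minors: Δ_1 = 17, Δ_2 = 101, Δ_3 = 20.
All leading principal minors are positive, so by Sylvester's criterion Q is positive definite.
⟨·,·⟩ is an inner product exactly when A is positive definite.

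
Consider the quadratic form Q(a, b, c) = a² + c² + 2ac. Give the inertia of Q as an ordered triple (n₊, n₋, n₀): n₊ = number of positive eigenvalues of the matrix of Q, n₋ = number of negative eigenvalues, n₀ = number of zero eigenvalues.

Write A = [[1, 0, 1], [0, 0, 0], [1, 0, 1]].
Symmetric row and column elimination reduces A to a congruent diagonal form with pivots 1, 0, 0.
Counting signs: 1 positive, 2 zero.

(1, 0, 2)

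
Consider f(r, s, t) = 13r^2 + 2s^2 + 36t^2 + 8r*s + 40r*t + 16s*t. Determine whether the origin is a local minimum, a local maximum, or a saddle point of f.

The Hessian at the origin is H = [[26, 8, 40], [8, 4, 16], [40, 16, 72]].
Row-reducing H symmetrically gives the diagonal entries 26, 20/13, 8/5.
Counting signs: 3 positive.
H is positive definite, so the origin is a strict local minimum.

local minimum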